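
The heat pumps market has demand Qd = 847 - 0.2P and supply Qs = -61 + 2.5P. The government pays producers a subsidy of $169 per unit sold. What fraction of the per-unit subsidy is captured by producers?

Producer share = 2/27

Pre-subsidy: 847 - 0.2P = -61 + 2.5P gives P* = 9080/27, Q* = 21053/27.
With the subsidy, sellers receive Ps = Pb + 169 for each unit, where Pb is the price buyers pay.
Supply in terms of Pb becomes Qs = -61 + 2.5(Pb + 169) = 361.5 + 2.5Pb. Setting this equal to demand: 847 - 0.2Pb = 361.5 + 2.5Pb, so Pb = 4855/27.
Sellers receive Ps = 4855/27 + 169 = 9418/27; Q' = 847 − 0.2·(4855/27) = 21898/27.
Buyers' price falls by P* − Pb = 9080/27 − 4855/27 = 4225/27; sellers' price rises by Ps − P* = 9418/27 − 9080/27 = 338/27.
So producers capture (338/27)/169 = 2/27 of each unit of subsidy.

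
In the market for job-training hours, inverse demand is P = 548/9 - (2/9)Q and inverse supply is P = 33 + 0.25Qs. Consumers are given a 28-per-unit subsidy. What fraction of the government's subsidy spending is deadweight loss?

DWL / government spending = 126/503

Pre-subsidy: 548/9 - (2/9)Q = 33 + 0.25Q gives Q* = 1004/17 and P* = 812/17.
With the rebate, buyers effectively pay Pb = Ps − 28, where Ps is the price sellers receive.
On the curves, Pb = 548/9 - (2/9)Q and Ps = 33 + 0.25Q; the wedge Ps − Pb = 28 gives 33 + 0.25Q − (548/9 - (2/9)Q) = 28, so Q' = 2012/17.
Then Pb = 548/9 − (2/9)·(2012/17) = 588/17 and Ps = 33 + 0.25·(2012/17) = 1064/17.
ΔCS = ½(1004/17 + 2012/17)(812/17 − 588/17) = 337792/289; ΔPS = ½(1004/17 + 2012/17)(1064/17 − 812/17) = 380016/289.
Government spending = 28 × 2012/17 = 56336/17.
DWL = ½ × 28 × (2012/17 − 1004/17) = 14112/17; fraction = (14112/17) / (56336/17) = 126/503.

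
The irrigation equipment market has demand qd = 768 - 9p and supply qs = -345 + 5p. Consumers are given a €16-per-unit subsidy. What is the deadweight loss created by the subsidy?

Pre-subsidy: 768 - 9p = -345 + 5p gives p* = 79.5, q* = 52.5.
With the rebate, buyers effectively pay pb = ps − 16, where ps is the price sellers receive.
Demand in terms of ps becomes qd = 768 − 9(ps − 16) = 912 - 9ps. Setting this equal to supply: 912 - 9ps = -345 + 5ps, so ps = 1257/14.
Buyers pay pb = 1257/14 − 16 = 1033/14; q' = -345 + 5·(1257/14) = 1455/14.
The subsidy expands output by 1455/14 − 52.5 = 360/7 past the efficient level; on those units the gap between marginal cost and willingness to pay runs from 0 up to 16.
DWL = ½ × 16 × 360/7 = 2880/7.

Deadweight loss = 2880/7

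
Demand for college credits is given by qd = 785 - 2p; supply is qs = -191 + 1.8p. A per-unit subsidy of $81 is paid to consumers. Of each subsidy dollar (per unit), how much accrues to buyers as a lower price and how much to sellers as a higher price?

Buyers gain 729/19 per unit; sellers gain 810/19 per unit

Pre-subsidy: 785 - 2p = -191 + 1.8p gives p* = 4880/19, q* = 5155/19.
With the rebate, buyers effectively pay pb = ps − 81, where ps is the price sellers receive.
Demand in terms of ps becomes qd = 785 − 2(ps − 81) = 947 - 2ps. Setting this equal to supply: 947 - 2ps = -191 + 1.8ps, so ps = 5690/19.
Buyers pay pb = 5690/19 − 81 = 4151/19; q' = -191 + 1.8·(5690/19) = 6613/19.
Buyers' price falls by p* − pb = 4880/19 − 4151/19 = 729/19; sellers' price rises by ps − p* = 5690/19 − 4880/19 = 810/19.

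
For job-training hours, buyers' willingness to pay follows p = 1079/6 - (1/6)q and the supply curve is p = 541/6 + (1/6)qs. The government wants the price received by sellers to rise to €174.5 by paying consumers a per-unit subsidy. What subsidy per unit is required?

At a seller price of 174.5, quantity supplied is -541 + 6·174.5 = 506.
Buyers absorb 506 only when they pay pb = 1079/6 − (1/6)·506 = 95.5.
s = ps − pb = 174.5 − 95.5 = 79.

Required subsidy s = €79 per unit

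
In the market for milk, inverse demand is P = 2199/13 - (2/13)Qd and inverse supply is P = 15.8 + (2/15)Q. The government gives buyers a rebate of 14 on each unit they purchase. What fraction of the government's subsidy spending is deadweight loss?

Pre-subsidy: 2199/13 - (2/13)Q = 15.8 + (2/15)Q gives Q* = 534 and P* = 87.
With the rebate, buyers effectively pay Pb = Ps − 14, where Ps is the price sellers receive.
On the curves, Pb = 2199/13 - (2/13)Q and Ps = 15.8 + (2/15)Q; the wedge Ps − Pb = 14 gives 15.8 + (2/15)Q − (2199/13 - (2/13)Q) = 14, so Q' = 582.75.
Then Pb = 2199/13 − (2/13)·582.75 = 79.5 and Ps = 15.8 + (2/15)·582.75 = 93.5.
ΔCS = ½(534 + 582.75)(87 − 79.5) = 4187.8125; ΔPS = ½(534 + 582.75)(93.5 − 87) = 3629.4375.
Government spending = 14 × 582.75 = 8158.5.
DWL = ½ × 14 × (582.75 − 534) = 341.25; fraction = 341.25 / 8158.5 = 65/1554.

DWL / government spending = 65/1554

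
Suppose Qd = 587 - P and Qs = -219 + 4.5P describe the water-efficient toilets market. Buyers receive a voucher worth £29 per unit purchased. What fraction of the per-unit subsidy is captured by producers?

Pre-subsidy: 587 - P = -219 + 4.5P gives P* = 1612/11, Q* = 4845/11.
With the rebate, buyers effectively pay Pb = Ps − 29, where Ps is the price sellers receive.
Demand in terms of Ps becomes Qd = 587 − 1(Ps − 29) = 616 - Ps. Setting this equal to supply: 616 - Ps = -219 + 4.5Ps, so Ps = 1670/11.
Buyers pay Pb = 1670/11 − 29 = 1351/11; Q' = -219 + 4.5·(1670/11) = 5106/11.
Buyers' price falls by P* − Pb = 1612/11 − 1351/11 = 261/11; sellers' price rises by Ps − P* = 1670/11 − 1612/11 = 58/11.
So producers capture (58/11)/29 = 2/11 of each unit of subsidy.

Producer share = 2/11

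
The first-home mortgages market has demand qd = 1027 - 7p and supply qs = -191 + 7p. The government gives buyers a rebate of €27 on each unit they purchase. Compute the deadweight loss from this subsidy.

Deadweight loss = €1275.75

Pre-subsidy: 1027 - 7p = -191 + 7p gives p* = 87, q* = 418.
With the rebate, buyers effectively pay pb = ps − 27, where ps is the price sellers receive.
Demand in terms of ps becomes qd = 1027 − 7(ps − 27) = 1216 - 7ps. Setting this equal to supply: 1216 - 7ps = -191 + 7ps, so ps = 100.5.
Buyers pay pb = 100.5 − 27 = 73.5; q' = -191 + 7·100.5 = 512.5.
The subsidy expands output by 512.5 − 418 = 94.5 past the efficient level; on those units the gap between marginal cost and willingness to pay runs from 0 up to 27.
DWL = ½ × 27 × 94.5 = 1275.75.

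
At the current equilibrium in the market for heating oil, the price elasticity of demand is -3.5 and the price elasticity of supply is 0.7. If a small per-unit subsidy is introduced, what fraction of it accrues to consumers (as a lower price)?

For a small subsidy around the equilibrium, the benefit split depends on the relative slopes, which at a point are proportional to the elasticities.
Buyer share = εs/(εs + |εd|) = 0.7/(0.7 + 3.5) = 1/6; seller share = |εd|/(εs + |εd|) = 5/6.

Consumer share = 1/6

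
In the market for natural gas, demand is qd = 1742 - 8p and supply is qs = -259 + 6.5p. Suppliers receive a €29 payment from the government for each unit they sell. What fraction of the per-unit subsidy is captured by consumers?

Consumer share = 13/29

Pre-subsidy: 1742 - 8p = -259 + 6.5p gives p* = 138, q* = 638.
With the subsidy, sellers receive ps = pb + 29 for each unit, where pb is the price buyers pay.
Supply in terms of pb becomes qs = -259 + 6.5(pb + 29) = -70.5 + 6.5pb. Setting this equal to demand: 1742 - 8pb = -70.5 + 6.5pb, so pb = 125.
Sellers receive ps = 125 + 29 = 154; q' = 1742 − 8·125 = 742.
Buyers' price falls by p* − pb = 138 − 125 = 13; sellers' price rises by ps − p* = 154 − 138 = 16.
So consumers capture 13/29 = 13/29 of each unit of subsidy.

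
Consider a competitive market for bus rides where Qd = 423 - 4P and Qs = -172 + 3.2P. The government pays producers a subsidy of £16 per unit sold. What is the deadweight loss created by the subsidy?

Deadweight loss = 2048/9

Pre-subsidy: 423 - 4P = -172 + 3.2P gives P* = 2975/36, Q* = 832/9.
With the subsidy, sellers receive Ps = Pb + 16 for each unit, where Pb is the price buyers pay.
Supply in terms of Pb becomes Qs = -172 + 3.2(Pb + 16) = -120.8 + 3.2Pb. Setting this equal to demand: 423 - 4Pb = -120.8 + 3.2Pb, so Pb = 2719/36.
Sellers receive Ps = 2719/36 + 16 = 3295/36; Q' = 423 − 4·(2719/36) = 1088/9.
The subsidy expands output by 1088/9 − 832/9 = 256/9 past the efficient level; on those units the gap between marginal cost and willingness to pay runs from 0 up to 16.
DWL = ½ × 16 × 256/9 = 2048/9.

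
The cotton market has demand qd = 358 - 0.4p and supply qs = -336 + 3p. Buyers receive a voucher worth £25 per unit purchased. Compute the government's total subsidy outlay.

Pre-subsidy: 358 - 0.4p = -336 + 3p gives p* = 3470/17, q* = 4698/17.
With the rebate, buyers effectively pay pb = ps − 25, where ps is the price sellers receive.
Demand in terms of ps becomes qd = 358 − 0.4(ps − 25) = 368 - 0.4ps. Setting this equal to supply: 368 - 0.4ps = -336 + 3ps, so ps = 3520/17.
Buyers pay pb = 3520/17 − 25 = 3095/17; q' = -336 + 3·(3520/17) = 4848/17.
Government outlay = subsidy × quantity = 25 × 4848/17 = 121200/17.

Government cost = 121200/17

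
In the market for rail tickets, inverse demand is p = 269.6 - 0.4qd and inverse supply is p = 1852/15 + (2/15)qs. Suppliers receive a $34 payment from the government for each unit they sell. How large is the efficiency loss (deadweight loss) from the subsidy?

Pre-subsidy: 269.6 - 0.4q = 1852/15 + (2/15)q gives q* = 274 and p* = 160.
With the subsidy, sellers receive ps = pb + 34 for each unit, where pb is the price buyers pay.
On the curves, pb = 269.6 - 0.4q and ps = 1852/15 + (2/15)q; the wedge ps − pb = 34 gives 1852/15 + (2/15)q − (269.6 - 0.4q) = 34, so q' = 337.75.
Then pb = 269.6 − 0.4·337.75 = 134.5 and ps = 1852/15 + (2/15)·337.75 = 168.5.
The subsidy expands output by 337.75 − 274 = 63.75 past the efficient level; on those units the gap between marginal cost and willingness to pay runs from 0 up to 34.
DWL = ½ × 34 × 63.75 = 1083.75.

Deadweight loss = $1083.75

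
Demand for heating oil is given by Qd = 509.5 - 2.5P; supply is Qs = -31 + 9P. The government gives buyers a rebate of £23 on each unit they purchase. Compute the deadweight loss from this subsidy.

Pre-subsidy: 509.5 - 2.5P = -31 + 9P gives P* = 47, Q* = 392.
With the rebate, buyers effectively pay Pb = Ps − 23, where Ps is the price sellers receive.
Demand in terms of Ps becomes Qd = 509.5 − 2.5(Ps − 23) = 567 - 2.5Ps. Setting this equal to supply: 567 - 2.5Ps = -31 + 9Ps, so Ps = 52.
Buyers pay Pb = 52 − 23 = 29; Q' = -31 + 9·52 = 437.
The subsidy expands output by 437 − 392 = 45 past the efficient level; on those units the gap between marginal cost and willingness to pay runs from 0 up to 23.
DWL = ½ × 23 × 45 = 517.5.

Deadweight loss = £517.5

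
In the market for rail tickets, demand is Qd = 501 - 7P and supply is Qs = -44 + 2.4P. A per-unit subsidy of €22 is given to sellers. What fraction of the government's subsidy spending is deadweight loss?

Pre-subsidy: 501 - 7P = -44 + 2.4P gives P* = 2725/47, Q* = 4472/47.
With the subsidy, sellers receive Ps = Pb + 22 for each unit, where Pb is the price buyers pay.
Supply in terms of Pb becomes Qs = -44 + 2.4(Pb + 22) = 8.8 + 2.4Pb. Setting this equal to demand: 501 - 7Pb = 8.8 + 2.4Pb, so Pb = 2461/47.
Sellers receive Ps = 2461/47 + 22 = 3495/47; Q' = 501 − 7·(2461/47) = 6320/47.
ΔCS = ½(4472/47 + 6320/47)(2725/47 − 2461/47) = 1424544/2209; ΔPS = ½(4472/47 + 6320/47)(3495/47 − 2725/47) = 4154920/2209.
Government spending = 22 × 6320/47 = 139040/47.
DWL = ½ × 22 × (6320/47 − 4472/47) = 20328/47; fraction = (20328/47) / (139040/47) = 231/1580.

DWL / government spending = 231/1580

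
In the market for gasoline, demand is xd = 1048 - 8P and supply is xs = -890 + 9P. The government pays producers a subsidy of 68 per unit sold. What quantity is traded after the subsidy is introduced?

x' = 424

Pre-subsidy: 1048 - 8P = -890 + 9P gives P* = 114, x* = 136.
With the subsidy, sellers receive Ps = Pb + 68 for each unit, where Pb is the price buyers pay.
Supply in terms of Pb becomes xs = -890 + 9(Pb + 68) = -278 + 9Pb. Setting this equal to demand: 1048 - 8Pb = -278 + 9Pb, so Pb = 78.
Sellers receive Ps = 78 + 68 = 146; x' = 1048 − 8·78 = 424.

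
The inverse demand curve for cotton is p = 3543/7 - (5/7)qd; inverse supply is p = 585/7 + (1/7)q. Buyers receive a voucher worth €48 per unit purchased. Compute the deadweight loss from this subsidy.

Deadweight loss = €1344

Pre-subsidy: 3543/7 - (5/7)q = 585/7 + (1/7)q gives q* = 493 and p* = 154.
With the rebate, buyers effectively pay pb = ps − 48, where ps is the price sellers receive.
On the curves, pb = 3543/7 - (5/7)q and ps = 585/7 + (1/7)q; the wedge ps − pb = 48 gives 585/7 + (1/7)q − (3543/7 - (5/7)q) = 48, so q' = 549.
Then pb = 3543/7 − (5/7)·549 = 114 and ps = 585/7 + (1/7)·549 = 162.
The subsidy expands output by 549 − 493 = 56 past the efficient level; on those units the gap between marginal cost and willingness to pay runs from 0 up to 48.
DWL = ½ × 48 × 56 = 1344.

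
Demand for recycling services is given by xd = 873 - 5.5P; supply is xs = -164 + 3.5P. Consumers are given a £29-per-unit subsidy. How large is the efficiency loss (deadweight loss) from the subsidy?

Pre-subsidy: 873 - 5.5P = -164 + 3.5P gives P* = 1037/9, x* = 4307/18.
With the rebate, buyers effectively pay Pb = Ps − 29, where Ps is the price sellers receive.
Demand in terms of Ps becomes xd = 873 − 5.5(Ps − 29) = 1032.5 - 5.5Ps. Setting this equal to supply: 1032.5 - 5.5Ps = -164 + 3.5Ps, so Ps = 2393/18.
Buyers pay Pb = 2393/18 − 29 = 1871/18; x' = -164 + 3.5·(2393/18) = 10847/36.
The subsidy expands output by 10847/36 − 4307/18 = 2233/36 past the efficient level; on those units the gap between marginal cost and willingness to pay runs from 0 up to 29.
DWL = ½ × 29 × 2233/36 = 64757/72.

Deadweight loss = 64757/72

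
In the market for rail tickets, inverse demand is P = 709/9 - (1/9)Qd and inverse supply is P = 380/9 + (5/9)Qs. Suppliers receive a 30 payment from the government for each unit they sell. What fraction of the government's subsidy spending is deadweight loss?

Pre-subsidy: 709/9 - (1/9)Q = 380/9 + (5/9)Q gives Q* = 329/6 and P* = 3925/54.
With the subsidy, sellers receive Ps = Pb + 30 for each unit, where Pb is the price buyers pay.
On the curves, Pb = 709/9 - (1/9)Q and Ps = 380/9 + (5/9)Q; the wedge Ps − Pb = 30 gives 380/9 + (5/9)Q − (709/9 - (1/9)Q) = 30, so Q' = 599/6.
Then Pb = 709/9 − (1/9)·(599/6) = 3655/54 and Ps = 380/9 + (5/9)·(599/6) = 5275/54.
ΔCS = ½(329/6 + 599/6)(3925/54 − 3655/54) = 1160/3; ΔPS = ½(329/6 + 599/6)(5275/54 − 3925/54) = 5800/3.
Government spending = 30 × 599/6 = 2995.
DWL = ½ × 30 × (599/6 − 329/6) = 675; fraction = 675 / 2995 = 135/599.

DWL / government spending = 135/599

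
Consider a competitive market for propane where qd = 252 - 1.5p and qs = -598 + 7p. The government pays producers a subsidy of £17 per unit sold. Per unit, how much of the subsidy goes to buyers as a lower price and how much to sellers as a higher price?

Buyers gain £14 per unit; sellers gain £3 per unit

Pre-subsidy: 252 - 1.5p = -598 + 7p gives p* = 100, q* = 102.
With the subsidy, sellers receive ps = pb + 17 for each unit, where pb is the price buyers pay.
Supply in terms of pb becomes qs = -598 + 7(pb + 17) = -479 + 7pb. Setting this equal to demand: 252 - 1.5pb = -479 + 7pb, so pb = 86.
Sellers receive ps = 86 + 17 = 103; q' = 252 − 1.5·86 = 123.
Buyers' price falls by p* − pb = 100 − 86 = 14; sellers' price rises by ps − p* = 103 − 100 = 3.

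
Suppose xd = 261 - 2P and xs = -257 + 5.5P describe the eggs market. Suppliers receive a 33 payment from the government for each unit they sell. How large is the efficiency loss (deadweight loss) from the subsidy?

Pre-subsidy: 261 - 2P = -257 + 5.5P gives P* = 1036/15, x* = 1843/15.
With the subsidy, sellers receive Ps = Pb + 33 for each unit, where Pb is the price buyers pay.
Supply in terms of Pb becomes xs = -257 + 5.5(Pb + 33) = -75.5 + 5.5Pb. Setting this equal to demand: 261 - 2Pb = -75.5 + 5.5Pb, so Pb = 673/15.
Sellers receive Ps = 673/15 + 33 = 1168/15; x' = 261 − 2·(673/15) = 2569/15.
The subsidy expands output by 2569/15 − 1843/15 = 48.4 past the efficient level; on those units the gap between marginal cost and willingness to pay runs from 0 up to 33.
DWL = ½ × 33 × 48.4 = 798.6.

Deadweight loss = 798.6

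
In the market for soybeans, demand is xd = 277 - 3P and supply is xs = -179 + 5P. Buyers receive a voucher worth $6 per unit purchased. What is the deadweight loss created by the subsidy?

Pre-subsidy: 277 - 3P = -179 + 5P gives P* = 57, x* = 106.
With the rebate, buyers effectively pay Pb = Ps − 6, where Ps is the price sellers receive.
Demand in terms of Ps becomes xd = 277 − 3(Ps − 6) = 295 - 3Ps. Setting this equal to supply: 295 - 3Ps = -179 + 5Ps, so Ps = 59.25.
Buyers pay Pb = 59.25 − 6 = 53.25; x' = -179 + 5·59.25 = 117.25.
The subsidy expands output by 117.25 − 106 = 11.25 past the efficient level; on those units the gap between marginal cost and willingness to pay runs from 0 up to 6.
DWL = ½ × 6 × 11.25 = 33.75.

Deadweight loss = $33.75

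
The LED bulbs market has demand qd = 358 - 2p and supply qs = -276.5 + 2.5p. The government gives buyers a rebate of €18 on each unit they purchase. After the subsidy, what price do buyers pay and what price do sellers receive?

Buyers pay €131; sellers receive €149

Pre-subsidy: 358 - 2p = -276.5 + 2.5p gives p* = 141, q* = 76.
With the rebate, buyers effectively pay pb = ps − 18, where ps is the price sellers receive.
Demand in terms of ps becomes qd = 358 − 2(ps − 18) = 394 - 2ps. Setting this equal to supply: 394 - 2ps = -276.5 + 2.5ps, so ps = 149.
Buyers pay pb = 149 − 18 = 131; q' = -276.5 + 2.5·149 = 96.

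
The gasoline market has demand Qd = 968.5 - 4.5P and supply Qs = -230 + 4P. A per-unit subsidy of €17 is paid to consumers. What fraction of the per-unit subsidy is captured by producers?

Pre-subsidy: 968.5 - 4.5P = -230 + 4P gives P* = 141, Q* = 334.
With the rebate, buyers effectively pay Pb = Ps − 17, where Ps is the price sellers receive.
Demand in terms of Ps becomes Qd = 968.5 − 4.5(Ps − 17) = 1045 - 4.5Ps. Setting this equal to supply: 1045 - 4.5Ps = -230 + 4Ps, so Ps = 150.
Buyers pay Pb = 150 − 17 = 133; Q' = -230 + 4·150 = 370.
Buyers' price falls by P* − Pb = 141 − 133 = 8; sellers' price rises by Ps − P* = 150 − 141 = 9.
So producers capture 9/17 = 9/17 of each unit of subsidy.

Producer share = 9/17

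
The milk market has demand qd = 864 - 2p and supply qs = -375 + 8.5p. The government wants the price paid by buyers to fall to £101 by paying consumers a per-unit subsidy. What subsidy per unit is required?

At a buyer price of 101, quantity demanded is 864 − 2·101 = 662.
Sellers supply 662 only when they receive ps with -375 + 8.5·ps = 662, i.e. ps = 122.
s = ps − pb = 122 − 101 = 21.

Required subsidy s = £21 per unit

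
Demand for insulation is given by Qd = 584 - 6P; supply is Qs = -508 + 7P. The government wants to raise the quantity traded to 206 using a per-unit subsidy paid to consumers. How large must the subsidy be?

At Q = 206, invert demand for the buyer price: Pb = (584 − 206)/6 = 63; invert supply for the seller price: Ps = (206 − (-508))/7 = 102.
The subsidy must fill the gap: s = Ps − Pb = 102 − 63 = 39.

Required subsidy s = 39 per unit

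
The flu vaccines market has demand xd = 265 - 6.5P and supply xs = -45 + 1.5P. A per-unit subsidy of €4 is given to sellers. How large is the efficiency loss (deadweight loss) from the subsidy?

Pre-subsidy: 265 - 6.5P = -45 + 1.5P gives P* = 38.75, x* = 13.125.
With the subsidy, sellers receive Ps = Pb + 4 for each unit, where Pb is the price buyers pay.
Supply in terms of Pb becomes xs = -45 + 1.5(Pb + 4) = -39 + 1.5Pb. Setting this equal to demand: 265 - 6.5Pb = -39 + 1.5Pb, so Pb = 38.
Sellers receive Ps = 38 + 4 = 42; x' = 265 − 6.5·38 = 18.
The subsidy expands output by 18 − 13.125 = 4.875 past the efficient level; on those units the gap between marginal cost and willingness to pay runs from 0 up to 4.
DWL = ½ × 4 × 4.875 = 9.75.

Deadweight loss = €9.75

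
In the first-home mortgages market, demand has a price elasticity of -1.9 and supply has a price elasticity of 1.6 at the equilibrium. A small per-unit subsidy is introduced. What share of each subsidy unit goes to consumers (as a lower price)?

Consumer share = 16/35

For a small subsidy around the equilibrium, the benefit split depends on the relative slopes, which at a point are proportional to the elasticities.
Buyer share = εs/(εs + |εd|) = 1.6/(1.6 + 1.9) = 16/35; seller share = |εd|/(εs + |εd|) = 19/35.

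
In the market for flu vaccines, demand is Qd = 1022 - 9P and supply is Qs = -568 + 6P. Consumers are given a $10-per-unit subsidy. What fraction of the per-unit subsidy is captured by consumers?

Pre-subsidy: 1022 - 9P = -568 + 6P gives P* = 106, Q* = 68.
With the rebate, buyers effectively pay Pb = Ps − 10, where Ps is the price sellers receive.
Demand in terms of Ps becomes Qd = 1022 − 9(Ps − 10) = 1112 - 9Ps. Setting this equal to supply: 1112 - 9Ps = -568 + 6Ps, so Ps = 112.
Buyers pay Pb = 112 − 10 = 102; Q' = -568 + 6·112 = 104.
Buyers' price falls by P* − Pb = 106 − 102 = 4; sellers' price rises by Ps − P* = 112 − 106 = 6.
So consumers capture 4/10 = 0.4 of each unit of subsidy.

Consumer share = 0.4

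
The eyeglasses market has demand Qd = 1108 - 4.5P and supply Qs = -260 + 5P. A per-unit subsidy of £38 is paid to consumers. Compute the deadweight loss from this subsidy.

Deadweight loss = £1710

Pre-subsidy: 1108 - 4.5P = -260 + 5P gives P* = 144, Q* = 460.
With the rebate, buyers effectively pay Pb = Ps − 38, where Ps is the price sellers receive.
Demand in terms of Ps becomes Qd = 1108 − 4.5(Ps − 38) = 1279 - 4.5Ps. Setting this equal to supply: 1279 - 4.5Ps = -260 + 5Ps, so Ps = 162.
Buyers pay Pb = 162 − 38 = 124; Q' = -260 + 5·162 = 550.
The subsidy expands output by 550 − 460 = 90 past the efficient level; on those units the gap between marginal cost and willingness to pay runs from 0 up to 38.
DWL = ½ × 38 × 90 = 1710.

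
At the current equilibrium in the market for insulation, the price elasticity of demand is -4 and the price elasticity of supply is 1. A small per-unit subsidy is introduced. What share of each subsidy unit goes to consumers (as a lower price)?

For a small subsidy around the equilibrium, the benefit split depends on the relative slopes, which at a point are proportional to the elasticities.
Buyer share = εs/(εs + |εd|) = 1/(1 + 4) = 0.2; seller share = |εd|/(εs + |εd|) = 0.8.

Consumer share = 0.2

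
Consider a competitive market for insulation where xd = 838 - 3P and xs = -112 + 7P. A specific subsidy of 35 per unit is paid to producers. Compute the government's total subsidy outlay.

Government cost = 21927.5

Pre-subsidy: 838 - 3P = -112 + 7P gives P* = 95, x* = 553.
With the subsidy, sellers receive Ps = Pb + 35 for each unit, where Pb is the price buyers pay.
Supply in terms of Pb becomes xs = -112 + 7(Pb + 35) = 133 + 7Pb. Setting this equal to demand: 838 - 3Pb = 133 + 7Pb, so Pb = 70.5.
Sellers receive Ps = 70.5 + 35 = 105.5; x' = 838 − 3·70.5 = 626.5.
Government outlay = subsidy × quantity = 35 × 626.5 = 21927.5.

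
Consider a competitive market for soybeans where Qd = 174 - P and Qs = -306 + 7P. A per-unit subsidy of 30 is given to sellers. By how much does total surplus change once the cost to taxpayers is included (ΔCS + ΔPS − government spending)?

Net change in total surplus = -393.75

Pre-subsidy: 174 - P = -306 + 7P gives P* = 60, Q* = 114.
With the subsidy, sellers receive Ps = Pb + 30 for each unit, where Pb is the price buyers pay.
Supply in terms of Pb becomes Qs = -306 + 7(Pb + 30) = -96 + 7Pb. Setting this equal to demand: 174 - Pb = -96 + 7Pb, so Pb = 33.75.
Sellers receive Ps = 33.75 + 30 = 63.75; Q' = 174 − 1·33.75 = 140.25.
ΔCS = ½(114 + 140.25)(60 − 33.75) = 3337.03125; ΔPS = ½(114 + 140.25)(63.75 − 60) = 476.71875.
Government spending = 30 × 140.25 = 4207.5.
Net change = 3337.03125 + 476.71875 − 4207.5 = -393.75. The loss equals the DWL triangle ½·30·26.25.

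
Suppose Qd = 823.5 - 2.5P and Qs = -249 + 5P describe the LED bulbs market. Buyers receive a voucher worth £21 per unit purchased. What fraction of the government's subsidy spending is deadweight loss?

DWL / government spending = 35/1002

Pre-subsidy: 823.5 - 2.5P = -249 + 5P gives P* = 143, Q* = 466.
With the rebate, buyers effectively pay Pb = Ps − 21, where Ps is the price sellers receive.
Demand in terms of Ps becomes Qd = 823.5 − 2.5(Ps − 21) = 876 - 2.5Ps. Setting this equal to supply: 876 - 2.5Ps = -249 + 5Ps, so Ps = 150.
Buyers pay Pb = 150 − 21 = 129; Q' = -249 + 5·150 = 501.
ΔCS = ½(466 + 501)(143 − 129) = 6769; ΔPS = ½(466 + 501)(150 − 143) = 3384.5.
Government spending = 21 × 501 = 10521.
DWL = ½ × 21 × (501 − 466) = 367.5; fraction = 367.5 / 10521 = 35/1002.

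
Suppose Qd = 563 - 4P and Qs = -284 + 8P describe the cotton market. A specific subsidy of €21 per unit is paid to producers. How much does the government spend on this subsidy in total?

Government cost = €7070

Pre-subsidy: 563 - 4P = -284 + 8P gives P* = 847/12, Q* = 842/3.
With the subsidy, sellers receive Ps = Pb + 21 for each unit, where Pb is the price buyers pay.
Supply in terms of Pb becomes Qs = -284 + 8(Pb + 21) = -116 + 8Pb. Setting this equal to demand: 563 - 4Pb = -116 + 8Pb, so Pb = 679/12.
Sellers receive Ps = 679/12 + 21 = 931/12; Q' = 563 − 4·(679/12) = 1010/3.
Government outlay = subsidy × quantity = 21 × 1010/3 = 7070.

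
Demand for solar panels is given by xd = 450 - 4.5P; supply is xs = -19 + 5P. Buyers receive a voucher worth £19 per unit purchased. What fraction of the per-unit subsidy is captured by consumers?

Pre-subsidy: 450 - 4.5P = -19 + 5P gives P* = 938/19, x* = 4329/19.
With the rebate, buyers effectively pay Pb = Ps − 19, where Ps is the price sellers receive.
Demand in terms of Ps becomes xd = 450 − 4.5(Ps − 19) = 535.5 - 4.5Ps. Setting this equal to supply: 535.5 - 4.5Ps = -19 + 5Ps, so Ps = 1109/19.
Buyers pay Pb = 1109/19 − 19 = 748/19; x' = -19 + 5·(1109/19) = 5184/19.
Buyers' price falls by P* − Pb = 938/19 − 748/19 = 10; sellers' price rises by Ps − P* = 1109/19 − 938/19 = 9.
So consumers capture 10/19 = 10/19 of each unit of subsidy.

Consumer share = 10/19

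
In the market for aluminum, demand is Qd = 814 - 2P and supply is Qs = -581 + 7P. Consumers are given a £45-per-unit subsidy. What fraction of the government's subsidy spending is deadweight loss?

DWL / government spending = 5/82

Pre-subsidy: 814 - 2P = -581 + 7P gives P* = 155, Q* = 504.
With the rebate, buyers effectively pay Pb = Ps − 45, where Ps is the price sellers receive.
Demand in terms of Ps becomes Qd = 814 − 2(Ps − 45) = 904 - 2Ps. Setting this equal to supply: 904 - 2Ps = -581 + 7Ps, so Ps = 165.
Buyers pay Pb = 165 − 45 = 120; Q' = -581 + 7·165 = 574.
ΔCS = ½(504 + 574)(155 − 120) = 18865; ΔPS = ½(504 + 574)(165 − 155) = 5390.
Government spending = 45 × 574 = 25830.
DWL = ½ × 45 × (574 − 504) = 1575; fraction = 1575 / 25830 = 5/82.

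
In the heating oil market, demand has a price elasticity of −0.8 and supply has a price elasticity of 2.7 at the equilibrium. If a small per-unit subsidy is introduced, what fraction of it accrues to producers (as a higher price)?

For a small subsidy around the equilibrium, the benefit split depends on the relative slopes, which at a point are proportional to the elasticities.
Buyer share = εs/(εs + |εd|) = 2.7/(2.7 + 0.8) = 27/35; seller share = |εd|/(εs + |εd|) = 8/35.
So producers capture 8/35 of the subsidy.

Producer share = 8/35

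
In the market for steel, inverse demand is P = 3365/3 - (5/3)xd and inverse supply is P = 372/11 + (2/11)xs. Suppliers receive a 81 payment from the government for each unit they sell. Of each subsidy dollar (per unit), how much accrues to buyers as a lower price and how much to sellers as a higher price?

Pre-subsidy: 3365/3 - (5/3)x = 372/11 + (2/11)x gives x* = 35899/61 and P* = 8590/61.
With the subsidy, sellers receive Ps = Pb + 81 for each unit, where Pb is the price buyers pay.
On the curves, Pb = 3365/3 - (5/3)x and Ps = 372/11 + (2/11)x; the wedge Ps − Pb = 81 gives 372/11 + (2/11)x − (3365/3 - (5/3)x) = 81, so x' = 38572/61.
Then Pb = 3365/3 − (5/3)·(38572/61) = 4135/61 and Ps = 372/11 + (2/11)·(38572/61) = 9076/61.
Buyers' price falls by P* − Pb = 8590/61 − 4135/61 = 4455/61; sellers' price rises by Ps − P* = 9076/61 − 8590/61 = 486/61.

Buyers gain 4455/61 per unit; sellers gain 486/61 per unit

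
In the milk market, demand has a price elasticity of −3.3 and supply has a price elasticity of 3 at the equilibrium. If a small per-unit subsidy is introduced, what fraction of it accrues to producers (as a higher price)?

Producer share = 11/21

For a small subsidy around the equilibrium, the benefit split depends on the relative slopes, which at a point are proportional to the elasticities.
Buyer share = εs/(εs + |εd|) = 3/(3 + 3.3) = 10/21; seller share = |εd|/(εs + |εd|) = 11/21.
So producers capture 11/21 of the subsidy.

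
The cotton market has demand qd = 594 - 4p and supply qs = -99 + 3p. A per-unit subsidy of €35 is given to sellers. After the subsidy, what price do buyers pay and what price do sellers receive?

Buyers pay €84; sellers receive €119

Pre-subsidy: 594 - 4p = -99 + 3p gives p* = 99, q* = 198.
With the subsidy, sellers receive ps = pb + 35 for each unit, where pb is the price buyers pay.
Supply in terms of pb becomes qs = -99 + 3(pb + 35) = 6 + 3pb. Setting this equal to demand: 594 - 4pb = 6 + 3pb, so pb = 84.
Sellers receive ps = 84 + 35 = 119; q' = 594 − 4·84 = 258.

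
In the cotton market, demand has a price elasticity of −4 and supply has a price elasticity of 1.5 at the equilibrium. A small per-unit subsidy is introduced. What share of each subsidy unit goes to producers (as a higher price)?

Producer share = 8/11

For a small subsidy around the equilibrium, the benefit split depends on the relative slopes, which at a point are proportional to the elasticities.
Buyer share = εs/(εs + |εd|) = 1.5/(1.5 + 4) = 3/11; seller share = |εd|/(εs + |εd|) = 8/11.
So producers capture 8/11 of the subsidy.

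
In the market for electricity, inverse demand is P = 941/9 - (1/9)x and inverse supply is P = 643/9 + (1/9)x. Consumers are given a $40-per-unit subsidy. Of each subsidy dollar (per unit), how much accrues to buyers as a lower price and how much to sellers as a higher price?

Pre-subsidy: 941/9 - (1/9)x = 643/9 + (1/9)x gives x* = 149 and P* = 88.
With the rebate, buyers effectively pay Pb = Ps − 40, where Ps is the price sellers receive.
On the curves, Pb = 941/9 - (1/9)x and Ps = 643/9 + (1/9)x; the wedge Ps − Pb = 40 gives 643/9 + (1/9)x − (941/9 - (1/9)x) = 40, so x' = 329.
Then Pb = 941/9 − (1/9)·329 = 68 and Ps = 643/9 + (1/9)·329 = 108.
Buyers' price falls by P* − Pb = 88 − 68 = 20; sellers' price rises by Ps − P* = 108 − 88 = 20.

Buyers gain $20 per unit; sellers gain $20 per unit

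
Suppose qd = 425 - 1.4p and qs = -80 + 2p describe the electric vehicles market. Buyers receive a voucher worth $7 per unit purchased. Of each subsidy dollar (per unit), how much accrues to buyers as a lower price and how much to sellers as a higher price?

Pre-subsidy: 425 - 1.4p = -80 + 2p gives p* = 2525/17, q* = 3690/17.
With the rebate, buyers effectively pay pb = ps − 7, where ps is the price sellers receive.
Demand in terms of ps becomes qd = 425 − 1.4(ps − 7) = 434.8 - 1.4ps. Setting this equal to supply: 434.8 - 1.4ps = -80 + 2ps, so ps = 2574/17.
Buyers pay pb = 2574/17 − 7 = 2455/17; q' = -80 + 2·(2574/17) = 3788/17.
Buyers' price falls by p* − pb = 2525/17 − 2455/17 = 70/17; sellers' price rises by ps − p* = 2574/17 − 2525/17 = 49/17.

Buyers gain 70/17 per unit; sellers gain 49/17 per unit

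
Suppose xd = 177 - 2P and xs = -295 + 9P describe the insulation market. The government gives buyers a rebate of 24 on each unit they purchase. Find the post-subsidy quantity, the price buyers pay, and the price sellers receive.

Pre-subsidy: 177 - 2P = -295 + 9P gives P* = 472/11, x* = 1003/11.
With the rebate, buyers effectively pay Pb = Ps − 24, where Ps is the price sellers receive.
Demand in terms of Ps becomes xd = 177 − 2(Ps − 24) = 225 - 2Ps. Setting this equal to supply: 225 - 2Ps = -295 + 9Ps, so Ps = 520/11.
Buyers pay Pb = 520/11 − 24 = 256/11; x' = -295 + 9·(520/11) = 1435/11.

x' = 1435/11; buyers pay 256/11; sellers receive 520/11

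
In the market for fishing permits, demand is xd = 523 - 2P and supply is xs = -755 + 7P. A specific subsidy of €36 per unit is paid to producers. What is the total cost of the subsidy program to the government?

Government cost = €10620

Pre-subsidy: 523 - 2P = -755 + 7P gives P* = 142, x* = 239.
With the subsidy, sellers receive Ps = Pb + 36 for each unit, where Pb is the price buyers pay.
Supply in terms of Pb becomes xs = -755 + 7(Pb + 36) = -503 + 7Pb. Setting this equal to demand: 523 - 2Pb = -503 + 7Pb, so Pb = 114.
Sellers receive Ps = 114 + 36 = 150; x' = 523 − 2·114 = 295.
Government outlay = subsidy × quantity = 36 × 295 = 10620.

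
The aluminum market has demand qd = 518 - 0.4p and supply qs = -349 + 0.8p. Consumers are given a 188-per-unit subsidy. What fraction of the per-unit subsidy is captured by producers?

Pre-subsidy: 518 - 0.4p = -349 + 0.8p gives p* = 722.5, q* = 229.
With the rebate, buyers effectively pay pb = ps − 188, where ps is the price sellers receive.
Demand in terms of ps becomes qd = 518 − 0.4(ps − 188) = 593.2 - 0.4ps. Setting this equal to supply: 593.2 - 0.4ps = -349 + 0.8ps, so ps = 4711/6.
Buyers pay pb = 4711/6 − 188 = 3583/6; q' = -349 + 0.8·(4711/6) = 4187/15.
Buyers' price falls by p* − pb = 722.5 − 3583/6 = 376/3; sellers' price rises by ps − p* = 4711/6 − 722.5 = 188/3.
So producers capture (188/3)/188 = 1/3 of each unit of subsidy.

Producer share = 1/3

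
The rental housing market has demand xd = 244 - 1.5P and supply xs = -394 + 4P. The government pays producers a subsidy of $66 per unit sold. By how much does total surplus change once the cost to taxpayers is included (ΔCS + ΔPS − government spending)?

Net change in total surplus = -$2376

Pre-subsidy: 244 - 1.5P = -394 + 4P gives P* = 116, x* = 70.
With the subsidy, sellers receive Ps = Pb + 66 for each unit, where Pb is the price buyers pay.
Supply in terms of Pb becomes xs = -394 + 4(Pb + 66) = -130 + 4Pb. Setting this equal to demand: 244 - 1.5Pb = -130 + 4Pb, so Pb = 68.
Sellers receive Ps = 68 + 66 = 134; x' = 244 − 1.5·68 = 142.
ΔCS = ½(70 + 142)(116 − 68) = 5088; ΔPS = ½(70 + 142)(134 − 116) = 1908.
Government spending = 66 × 142 = 9372.
Net change = 5088 + 1908 − 9372 = -2376. The loss equals the DWL triangle ½·66·72.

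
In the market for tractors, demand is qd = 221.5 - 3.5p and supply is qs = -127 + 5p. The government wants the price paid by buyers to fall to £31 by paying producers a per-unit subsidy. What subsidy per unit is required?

Required subsidy s = £17 per unit

At a buyer price of 31, quantity demanded is 221.5 − 3.5·31 = 113.
Sellers supply 113 only when they receive ps with -127 + 5·ps = 113, i.e. ps = 48.
s = ps − pb = 48 − 31 = 17.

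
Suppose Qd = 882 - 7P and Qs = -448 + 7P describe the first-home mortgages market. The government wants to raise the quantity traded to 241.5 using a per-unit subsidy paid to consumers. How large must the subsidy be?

Required subsidy s = 7 per unit

At Q = 241.5, invert demand for the buyer price: Pb = (882 − 241.5)/7 = 91.5; invert supply for the seller price: Ps = (241.5 − (-448))/7 = 98.5.
The subsidy must fill the gap: s = Ps − Pb = 98.5 − 91.5 = 7.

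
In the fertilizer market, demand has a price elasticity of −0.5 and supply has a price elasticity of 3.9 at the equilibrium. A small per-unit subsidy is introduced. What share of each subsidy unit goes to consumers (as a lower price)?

For a small subsidy around the equilibrium, the benefit split depends on the relative slopes, which at a point are proportional to the elasticities.
Buyer share = εs/(εs + |εd|) = 3.9/(3.9 + 0.5) = 39/44; seller share = |εd|/(εs + |εd|) = 5/44.

Consumer share = 39/44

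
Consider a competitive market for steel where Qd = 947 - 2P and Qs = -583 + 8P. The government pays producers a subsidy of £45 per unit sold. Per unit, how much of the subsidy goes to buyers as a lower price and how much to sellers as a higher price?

Buyers gain £36 per unit; sellers gain £9 per unit

Pre-subsidy: 947 - 2P = -583 + 8P gives P* = 153, Q* = 641.
With the subsidy, sellers receive Ps = Pb + 45 for each unit, where Pb is the price buyers pay.
Supply in terms of Pb becomes Qs = -583 + 8(Pb + 45) = -223 + 8Pb. Setting this equal to demand: 947 - 2Pb = -223 + 8Pb, so Pb = 117.
Sellers receive Ps = 117 + 45 = 162; Q' = 947 − 2·117 = 713.
Buyers' price falls by P* − Pb = 153 − 117 = 36; sellers' price rises by Ps − P* = 162 − 153 = 9.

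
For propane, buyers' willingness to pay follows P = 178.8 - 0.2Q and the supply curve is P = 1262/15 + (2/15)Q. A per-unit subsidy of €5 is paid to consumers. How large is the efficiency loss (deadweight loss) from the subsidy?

Pre-subsidy: 178.8 - 0.2Q = 1262/15 + (2/15)Q gives Q* = 284 and P* = 122.
With the rebate, buyers effectively pay Pb = Ps − 5, where Ps is the price sellers receive.
On the curves, Pb = 178.8 - 0.2Q and Ps = 1262/15 + (2/15)Q; the wedge Ps − Pb = 5 gives 1262/15 + (2/15)Q − (178.8 - 0.2Q) = 5, so Q' = 299.
Then Pb = 178.8 − 0.2·299 = 119 and Ps = 1262/15 + (2/15)·299 = 124.
The subsidy expands output by 299 − 284 = 15 past the efficient level; on those units the gap between marginal cost and willingness to pay runs from 0 up to 5.
DWL = ½ × 5 × 15 = 37.5.

Deadweight loss = €37.5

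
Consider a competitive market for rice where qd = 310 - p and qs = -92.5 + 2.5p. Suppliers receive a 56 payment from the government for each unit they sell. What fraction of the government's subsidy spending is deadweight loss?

Pre-subsidy: 310 - p = -92.5 + 2.5p gives p* = 115, q* = 195.
With the subsidy, sellers receive ps = pb + 56 for each unit, where pb is the price buyers pay.
Supply in terms of pb becomes qs = -92.5 + 2.5(pb + 56) = 47.5 + 2.5pb. Setting this equal to demand: 310 - pb = 47.5 + 2.5pb, so pb = 75.
Sellers receive ps = 75 + 56 = 131; q' = 310 − 1·75 = 235.
ΔCS = ½(195 + 235)(115 − 75) = 8600; ΔPS = ½(195 + 235)(131 − 115) = 3440.
Government spending = 56 × 235 = 13160.
DWL = ½ × 56 × (235 − 195) = 1120; fraction = 1120 / 13160 = 4/47.

DWL / government spending = 4/47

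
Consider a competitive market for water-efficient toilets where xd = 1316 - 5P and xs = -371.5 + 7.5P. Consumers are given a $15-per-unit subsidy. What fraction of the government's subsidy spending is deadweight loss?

DWL / government spending = 45/1372

Pre-subsidy: 1316 - 5P = -371.5 + 7.5P gives P* = 135, x* = 641.
With the rebate, buyers effectively pay Pb = Ps − 15, where Ps is the price sellers receive.
Demand in terms of Ps becomes xd = 1316 − 5(Ps − 15) = 1391 - 5Ps. Setting this equal to supply: 1391 - 5Ps = -371.5 + 7.5Ps, so Ps = 141.
Buyers pay Pb = 141 − 15 = 126; x' = -371.5 + 7.5·141 = 686.
ΔCS = ½(641 + 686)(135 − 126) = 5971.5; ΔPS = ½(641 + 686)(141 − 135) = 3981.
Government spending = 15 × 686 = 10290.
DWL = ½ × 15 × (686 − 641) = 337.5; fraction = 337.5 / 10290 = 45/1372.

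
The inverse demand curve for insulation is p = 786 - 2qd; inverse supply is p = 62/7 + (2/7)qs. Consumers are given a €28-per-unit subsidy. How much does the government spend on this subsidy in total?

Government cost = €9863

Pre-subsidy: 786 - 2q = 62/7 + (2/7)q gives q* = 340 and p* = 106.
With the rebate, buyers effectively pay pb = ps − 28, where ps is the price sellers receive.
On the curves, pb = 786 - 2q and ps = 62/7 + (2/7)q; the wedge ps − pb = 28 gives 62/7 + (2/7)q − (786 - 2q) = 28, so q' = 352.25.
Then pb = 786 − 2·352.25 = 81.5 and ps = 62/7 + (2/7)·352.25 = 109.5.
Government outlay = subsidy × quantity = 28 × 352.25 = 9863.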